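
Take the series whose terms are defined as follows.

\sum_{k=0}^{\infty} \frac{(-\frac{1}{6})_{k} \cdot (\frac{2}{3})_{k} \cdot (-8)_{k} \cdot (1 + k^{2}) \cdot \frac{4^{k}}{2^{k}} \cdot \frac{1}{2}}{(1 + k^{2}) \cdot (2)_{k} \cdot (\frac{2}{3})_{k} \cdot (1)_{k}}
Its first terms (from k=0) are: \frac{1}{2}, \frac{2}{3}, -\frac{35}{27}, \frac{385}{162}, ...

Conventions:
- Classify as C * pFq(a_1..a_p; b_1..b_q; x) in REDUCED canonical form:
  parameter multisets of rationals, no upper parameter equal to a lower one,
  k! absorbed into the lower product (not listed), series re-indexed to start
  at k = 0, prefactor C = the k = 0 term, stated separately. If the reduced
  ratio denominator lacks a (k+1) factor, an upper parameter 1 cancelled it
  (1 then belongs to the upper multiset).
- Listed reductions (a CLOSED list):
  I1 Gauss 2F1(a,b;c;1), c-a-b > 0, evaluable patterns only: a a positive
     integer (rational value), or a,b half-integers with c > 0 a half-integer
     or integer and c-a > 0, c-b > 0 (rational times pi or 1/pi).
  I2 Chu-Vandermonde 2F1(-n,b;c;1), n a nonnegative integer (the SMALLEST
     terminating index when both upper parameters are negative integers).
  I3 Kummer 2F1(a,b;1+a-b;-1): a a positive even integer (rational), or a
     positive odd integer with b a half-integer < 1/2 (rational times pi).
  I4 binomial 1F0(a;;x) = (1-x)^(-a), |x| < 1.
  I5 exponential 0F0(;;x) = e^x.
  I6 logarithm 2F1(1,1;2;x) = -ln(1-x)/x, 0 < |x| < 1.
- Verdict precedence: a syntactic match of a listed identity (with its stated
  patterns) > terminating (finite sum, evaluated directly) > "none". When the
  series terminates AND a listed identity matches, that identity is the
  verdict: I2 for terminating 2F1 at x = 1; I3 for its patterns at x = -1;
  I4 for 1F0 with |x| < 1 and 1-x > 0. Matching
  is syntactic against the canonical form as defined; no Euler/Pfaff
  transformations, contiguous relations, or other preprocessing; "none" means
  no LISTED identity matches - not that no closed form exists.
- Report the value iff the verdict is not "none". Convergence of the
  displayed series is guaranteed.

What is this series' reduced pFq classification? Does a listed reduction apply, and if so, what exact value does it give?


Structural cue: t_0 = \frac{1}{2} here, and k^2 + 1 divides numerator and denominator alike; C = 1/2 after cancelling.
Step ratio: r(k) = 2 * (k-8) (k-\frac{1}{6}) / [(k+2) (k+1)] - rational in k, leading ratio 2; with t_0 = \frac{1}{2}, classification follows.

This is \frac{1}{2} * 2F1(-8, -\frac{1}{6}; 2; 2) in reduced canonical form. Verdict: terminating (-8 upstairs). 9 nonzero terms in all; added directly. Its exact value is \frac{101709203}{136048896}.


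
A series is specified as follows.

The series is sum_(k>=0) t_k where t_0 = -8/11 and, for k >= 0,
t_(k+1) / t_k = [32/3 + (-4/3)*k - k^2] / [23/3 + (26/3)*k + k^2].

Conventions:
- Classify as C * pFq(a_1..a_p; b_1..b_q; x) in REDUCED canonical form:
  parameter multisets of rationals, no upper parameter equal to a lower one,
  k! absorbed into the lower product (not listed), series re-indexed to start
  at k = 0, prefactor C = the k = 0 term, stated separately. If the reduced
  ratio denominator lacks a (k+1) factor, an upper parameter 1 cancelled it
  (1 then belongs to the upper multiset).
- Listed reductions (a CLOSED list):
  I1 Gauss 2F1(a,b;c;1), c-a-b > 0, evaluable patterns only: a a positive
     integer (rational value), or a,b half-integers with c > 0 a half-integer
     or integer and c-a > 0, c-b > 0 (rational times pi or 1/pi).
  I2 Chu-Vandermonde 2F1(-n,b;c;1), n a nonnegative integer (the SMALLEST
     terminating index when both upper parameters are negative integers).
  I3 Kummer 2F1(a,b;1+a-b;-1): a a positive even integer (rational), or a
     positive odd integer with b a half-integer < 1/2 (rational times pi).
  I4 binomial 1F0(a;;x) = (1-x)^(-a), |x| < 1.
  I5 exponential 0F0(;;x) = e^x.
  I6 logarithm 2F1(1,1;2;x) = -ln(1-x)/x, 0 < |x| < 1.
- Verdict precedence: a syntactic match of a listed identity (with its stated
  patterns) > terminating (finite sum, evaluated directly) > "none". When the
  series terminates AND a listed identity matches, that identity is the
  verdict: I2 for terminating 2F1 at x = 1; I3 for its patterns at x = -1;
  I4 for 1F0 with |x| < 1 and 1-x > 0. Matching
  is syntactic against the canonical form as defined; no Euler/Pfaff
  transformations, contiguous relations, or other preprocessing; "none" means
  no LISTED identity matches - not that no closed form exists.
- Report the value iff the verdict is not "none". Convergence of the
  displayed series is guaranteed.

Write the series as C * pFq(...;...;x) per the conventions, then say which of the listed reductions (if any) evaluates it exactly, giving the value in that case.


Key step: x = (-1) and roots of the ratio polynomials (C = -8/11, x = -1) are the negated parameters.
Step ratio: r(k) = (-1) * (k-8/3) (k+4) / [(k+23/3) (k+1)] - rational in k, leading ratio (-1); with t_0 = -8/11, classification follows.

Canonical form: C = -8/11 times 2F1 with upper {-8/3, 4}, lower {23/3}, x = -1. Verdict: this is Kummer's theorem (I3) (x = -1; c = 23/3 equals 1+a-b for upper {-8/3, 4}: listed pattern). Its exact value is -680/297.


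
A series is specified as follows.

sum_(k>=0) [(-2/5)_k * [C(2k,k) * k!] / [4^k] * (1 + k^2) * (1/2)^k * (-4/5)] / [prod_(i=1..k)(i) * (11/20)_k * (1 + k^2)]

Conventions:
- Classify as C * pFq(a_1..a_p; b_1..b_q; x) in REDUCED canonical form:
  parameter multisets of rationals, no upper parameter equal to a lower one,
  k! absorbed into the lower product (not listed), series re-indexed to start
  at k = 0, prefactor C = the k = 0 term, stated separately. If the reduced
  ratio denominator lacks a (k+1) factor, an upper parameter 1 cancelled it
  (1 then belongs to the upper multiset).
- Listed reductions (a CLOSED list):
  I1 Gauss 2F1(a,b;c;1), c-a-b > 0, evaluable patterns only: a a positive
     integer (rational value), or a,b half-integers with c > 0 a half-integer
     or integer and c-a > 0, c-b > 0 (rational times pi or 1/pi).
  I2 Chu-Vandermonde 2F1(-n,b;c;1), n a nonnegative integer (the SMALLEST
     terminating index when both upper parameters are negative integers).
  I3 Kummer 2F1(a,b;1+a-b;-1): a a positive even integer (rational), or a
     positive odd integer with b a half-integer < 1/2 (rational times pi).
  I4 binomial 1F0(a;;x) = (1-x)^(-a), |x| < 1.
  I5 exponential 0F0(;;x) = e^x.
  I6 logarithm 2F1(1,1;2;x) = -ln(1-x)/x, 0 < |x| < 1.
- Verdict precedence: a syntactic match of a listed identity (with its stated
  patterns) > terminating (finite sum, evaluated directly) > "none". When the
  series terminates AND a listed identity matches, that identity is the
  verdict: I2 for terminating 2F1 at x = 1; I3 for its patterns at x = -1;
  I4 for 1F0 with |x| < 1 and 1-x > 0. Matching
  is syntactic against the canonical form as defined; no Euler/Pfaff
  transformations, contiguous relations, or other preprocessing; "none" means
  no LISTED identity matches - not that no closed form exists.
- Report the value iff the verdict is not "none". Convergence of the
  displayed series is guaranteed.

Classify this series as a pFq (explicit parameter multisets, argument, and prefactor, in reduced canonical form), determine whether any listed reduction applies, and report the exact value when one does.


Canonical form: C = -4/5 times 2F1 with upper {-2/5, 1/2}, lower {11/20}, x = 1/2. Verdict: none - this 2F1 at x = 1/2 matches no listed pattern, and upper {-2/5, 1/2} holds no stopper.

Key step: t_0 = -4/5 here, and striking the common factor k^2 + 1 reduces the term (C = -4/5).
Ratio: r(k) = (1/2) * (k-2/5) (k+1/2) / [(k+11/20) (k+1)] - rational in k. x = (1/2); t_0 = -4/5; negate the roots.


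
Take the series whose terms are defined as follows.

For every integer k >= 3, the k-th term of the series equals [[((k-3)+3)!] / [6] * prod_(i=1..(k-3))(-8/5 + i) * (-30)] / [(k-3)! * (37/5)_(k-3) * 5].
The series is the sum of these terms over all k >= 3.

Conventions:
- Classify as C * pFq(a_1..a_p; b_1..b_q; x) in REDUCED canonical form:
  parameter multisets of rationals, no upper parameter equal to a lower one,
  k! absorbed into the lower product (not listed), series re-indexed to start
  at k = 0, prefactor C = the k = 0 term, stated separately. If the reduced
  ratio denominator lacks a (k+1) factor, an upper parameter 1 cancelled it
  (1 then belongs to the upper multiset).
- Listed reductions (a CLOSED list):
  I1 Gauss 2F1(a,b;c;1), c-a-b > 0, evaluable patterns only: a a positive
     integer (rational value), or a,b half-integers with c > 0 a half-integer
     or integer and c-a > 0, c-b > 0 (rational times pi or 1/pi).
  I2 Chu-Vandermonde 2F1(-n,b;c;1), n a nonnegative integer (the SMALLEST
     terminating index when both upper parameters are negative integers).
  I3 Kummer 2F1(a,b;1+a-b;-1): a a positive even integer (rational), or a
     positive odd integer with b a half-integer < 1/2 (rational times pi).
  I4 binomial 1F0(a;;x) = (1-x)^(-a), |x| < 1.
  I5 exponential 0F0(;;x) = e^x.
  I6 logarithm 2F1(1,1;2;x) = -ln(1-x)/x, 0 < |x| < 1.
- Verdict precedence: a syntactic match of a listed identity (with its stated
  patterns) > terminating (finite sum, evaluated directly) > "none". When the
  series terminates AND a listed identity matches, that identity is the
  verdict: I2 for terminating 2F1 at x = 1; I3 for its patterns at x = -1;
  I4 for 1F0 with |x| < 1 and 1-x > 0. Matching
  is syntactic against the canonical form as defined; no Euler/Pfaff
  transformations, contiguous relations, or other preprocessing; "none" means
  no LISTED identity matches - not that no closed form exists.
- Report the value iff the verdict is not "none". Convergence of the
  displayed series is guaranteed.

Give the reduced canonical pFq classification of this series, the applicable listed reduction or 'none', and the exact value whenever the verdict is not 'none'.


Prefactor -6, argument 1: 2F1 with upper {-3/5, 4} over lower {37/5}. Verdict: Gauss's theorem (I1) applies (x = 1: the Gamma ratio telescopes since c-a-b = 4 > 0 and a = 4 in Z>0). Hence: -80784/21875.

The tell: x = 1 and the constant factors (C = -6, x = 1) combine into one prefactor.
Ratio: r(k) = 1 * (k-3/5) (k+4) / [(k+37/5) (k+1)] - rational in k. x = 1; t_0 = -6; negate the roots.


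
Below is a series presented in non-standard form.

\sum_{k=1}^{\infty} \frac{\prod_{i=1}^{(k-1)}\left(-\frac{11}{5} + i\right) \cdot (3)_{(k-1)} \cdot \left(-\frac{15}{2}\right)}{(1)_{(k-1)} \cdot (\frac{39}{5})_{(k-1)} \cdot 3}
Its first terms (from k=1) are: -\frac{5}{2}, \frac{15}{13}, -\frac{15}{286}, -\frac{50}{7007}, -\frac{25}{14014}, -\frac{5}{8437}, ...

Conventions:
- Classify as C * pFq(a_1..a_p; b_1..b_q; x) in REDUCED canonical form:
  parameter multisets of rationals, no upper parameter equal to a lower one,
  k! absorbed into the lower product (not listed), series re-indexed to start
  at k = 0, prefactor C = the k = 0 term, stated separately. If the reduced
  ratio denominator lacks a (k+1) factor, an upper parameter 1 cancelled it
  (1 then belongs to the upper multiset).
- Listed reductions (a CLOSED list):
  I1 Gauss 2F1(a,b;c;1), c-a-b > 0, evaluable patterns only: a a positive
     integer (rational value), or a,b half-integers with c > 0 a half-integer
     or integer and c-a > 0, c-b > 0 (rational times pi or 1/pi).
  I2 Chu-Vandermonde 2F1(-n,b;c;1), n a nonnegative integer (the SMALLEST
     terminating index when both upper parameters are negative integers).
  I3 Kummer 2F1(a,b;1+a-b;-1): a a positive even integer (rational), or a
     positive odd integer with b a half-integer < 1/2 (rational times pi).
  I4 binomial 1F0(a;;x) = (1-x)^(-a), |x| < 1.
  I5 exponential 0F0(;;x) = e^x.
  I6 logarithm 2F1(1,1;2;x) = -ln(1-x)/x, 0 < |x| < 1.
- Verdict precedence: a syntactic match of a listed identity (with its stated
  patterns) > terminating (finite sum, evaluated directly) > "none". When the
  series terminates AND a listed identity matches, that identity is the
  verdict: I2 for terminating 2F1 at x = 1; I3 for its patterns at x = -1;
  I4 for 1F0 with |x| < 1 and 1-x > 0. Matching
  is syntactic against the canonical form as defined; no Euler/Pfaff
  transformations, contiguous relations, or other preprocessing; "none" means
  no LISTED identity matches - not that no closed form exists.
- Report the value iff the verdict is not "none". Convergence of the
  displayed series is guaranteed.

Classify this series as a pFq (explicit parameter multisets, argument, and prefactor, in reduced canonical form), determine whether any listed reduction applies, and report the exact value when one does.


Prefactor -\frac{5}{2}, argument 1: 2F1 with upper {-\frac{6}{5}, 3} over lower {\frac{39}{5}}. Verdict: the Gauss summation I1 matches (x = 1: the Gamma ratio telescopes since c-a-b = 6 > 0 and a = 3 in Z>0). Exact value: -\frac{493}{350}.

First insight: from the first term -\frac{5}{2}: the running product (C = -5/2, x = 1) telescopes to a rising factorial.
Term ratio: r(k) = 1 * (k-\frac{6}{5}) (k+3) / [(k+\frac{39}{5}) (k+1)] - rational; roots negated = parameters, x = 1, C = -\frac{5}{2}.


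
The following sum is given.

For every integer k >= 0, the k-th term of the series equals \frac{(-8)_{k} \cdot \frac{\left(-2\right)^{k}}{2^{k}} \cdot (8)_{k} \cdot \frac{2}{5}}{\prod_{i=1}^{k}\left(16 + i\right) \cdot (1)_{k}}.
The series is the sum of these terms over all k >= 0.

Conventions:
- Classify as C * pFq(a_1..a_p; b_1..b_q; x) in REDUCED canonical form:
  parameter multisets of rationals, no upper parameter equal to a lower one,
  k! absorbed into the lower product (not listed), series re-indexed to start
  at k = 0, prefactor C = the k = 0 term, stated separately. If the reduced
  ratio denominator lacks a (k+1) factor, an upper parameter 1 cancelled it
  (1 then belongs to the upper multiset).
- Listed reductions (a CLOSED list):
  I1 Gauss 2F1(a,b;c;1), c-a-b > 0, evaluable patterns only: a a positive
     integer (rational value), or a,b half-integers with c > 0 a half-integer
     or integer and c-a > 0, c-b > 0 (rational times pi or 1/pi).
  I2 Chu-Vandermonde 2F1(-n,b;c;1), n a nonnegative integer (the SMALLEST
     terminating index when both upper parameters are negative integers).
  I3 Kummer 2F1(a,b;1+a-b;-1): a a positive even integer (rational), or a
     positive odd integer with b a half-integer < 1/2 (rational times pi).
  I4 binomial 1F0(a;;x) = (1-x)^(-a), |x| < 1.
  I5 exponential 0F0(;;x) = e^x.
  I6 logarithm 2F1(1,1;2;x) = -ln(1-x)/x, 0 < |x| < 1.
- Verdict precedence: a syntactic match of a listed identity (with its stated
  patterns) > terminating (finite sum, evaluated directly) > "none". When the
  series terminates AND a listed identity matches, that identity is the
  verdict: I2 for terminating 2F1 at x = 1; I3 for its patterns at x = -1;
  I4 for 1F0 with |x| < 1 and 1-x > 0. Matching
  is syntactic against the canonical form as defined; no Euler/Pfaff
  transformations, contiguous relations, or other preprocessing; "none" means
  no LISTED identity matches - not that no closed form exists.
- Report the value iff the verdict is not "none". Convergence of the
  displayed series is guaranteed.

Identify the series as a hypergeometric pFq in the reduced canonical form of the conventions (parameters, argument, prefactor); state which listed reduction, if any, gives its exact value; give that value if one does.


This is \frac{2}{5} * 2F1(-8, 8; 17; -1) in reduced canonical form. Verdict (x = -1): Kummer (I3) applies (x = -1; c = 17 equals 1+a-b for upper {-8, 8}: listed pattern). Value: \frac{52}{5}.

Key step: t_0 = \frac{2}{5} here, and the two k-th powers (C = 2/5, x = -1) combine into one argument.
Adjacent-term ratio: r(k) = -1 * (k-8) (k+8) / [(k+17) (k+1)] - poly over poly, x = -1 from leading terms; C = \frac{2}{5} at k = 0.


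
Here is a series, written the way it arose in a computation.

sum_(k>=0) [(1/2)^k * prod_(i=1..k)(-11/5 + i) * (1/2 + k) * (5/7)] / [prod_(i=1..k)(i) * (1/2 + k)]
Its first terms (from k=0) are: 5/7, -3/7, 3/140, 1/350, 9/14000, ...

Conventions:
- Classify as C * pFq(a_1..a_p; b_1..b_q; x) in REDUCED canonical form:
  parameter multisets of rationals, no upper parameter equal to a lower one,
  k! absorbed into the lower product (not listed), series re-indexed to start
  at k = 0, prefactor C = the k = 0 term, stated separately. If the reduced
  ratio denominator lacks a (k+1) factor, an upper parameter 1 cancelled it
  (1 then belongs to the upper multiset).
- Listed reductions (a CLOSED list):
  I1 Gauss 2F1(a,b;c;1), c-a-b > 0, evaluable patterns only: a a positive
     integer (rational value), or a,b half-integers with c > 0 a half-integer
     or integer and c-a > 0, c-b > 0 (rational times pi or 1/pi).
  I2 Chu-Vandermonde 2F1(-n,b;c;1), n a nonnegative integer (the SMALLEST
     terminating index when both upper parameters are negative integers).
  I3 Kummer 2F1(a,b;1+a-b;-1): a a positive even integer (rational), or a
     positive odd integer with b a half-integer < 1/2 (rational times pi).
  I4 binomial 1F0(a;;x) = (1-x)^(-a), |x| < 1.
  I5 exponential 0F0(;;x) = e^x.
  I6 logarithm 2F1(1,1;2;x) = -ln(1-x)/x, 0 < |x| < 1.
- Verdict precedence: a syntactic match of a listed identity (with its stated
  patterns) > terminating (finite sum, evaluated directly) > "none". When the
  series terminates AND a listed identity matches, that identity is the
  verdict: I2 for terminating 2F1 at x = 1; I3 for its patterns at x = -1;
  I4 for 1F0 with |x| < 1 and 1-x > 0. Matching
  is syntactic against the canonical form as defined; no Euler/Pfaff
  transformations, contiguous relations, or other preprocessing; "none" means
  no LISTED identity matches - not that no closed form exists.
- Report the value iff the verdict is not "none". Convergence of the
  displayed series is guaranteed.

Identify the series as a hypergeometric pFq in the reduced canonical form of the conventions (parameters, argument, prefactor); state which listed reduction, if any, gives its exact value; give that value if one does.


First insight: with t_0 = 5/7, the running product (C = 5/7, x = 1/2) telescopes to a rising factorial.
Step ratio: r(k) = (1/2) * (k-6/5) / [(k+1)] - rational in k, leading ratio (1/2); with t_0 = 5/7, classification follows.

With C = 5/7: the canonical form is 1F0(-6/5; -; 1/2). Verdict: binomial (I4) fires (the 1F0 binomial series: exponent 6/5, x = 1/2). Hence: (5/7) * (1/2)^(6/5).


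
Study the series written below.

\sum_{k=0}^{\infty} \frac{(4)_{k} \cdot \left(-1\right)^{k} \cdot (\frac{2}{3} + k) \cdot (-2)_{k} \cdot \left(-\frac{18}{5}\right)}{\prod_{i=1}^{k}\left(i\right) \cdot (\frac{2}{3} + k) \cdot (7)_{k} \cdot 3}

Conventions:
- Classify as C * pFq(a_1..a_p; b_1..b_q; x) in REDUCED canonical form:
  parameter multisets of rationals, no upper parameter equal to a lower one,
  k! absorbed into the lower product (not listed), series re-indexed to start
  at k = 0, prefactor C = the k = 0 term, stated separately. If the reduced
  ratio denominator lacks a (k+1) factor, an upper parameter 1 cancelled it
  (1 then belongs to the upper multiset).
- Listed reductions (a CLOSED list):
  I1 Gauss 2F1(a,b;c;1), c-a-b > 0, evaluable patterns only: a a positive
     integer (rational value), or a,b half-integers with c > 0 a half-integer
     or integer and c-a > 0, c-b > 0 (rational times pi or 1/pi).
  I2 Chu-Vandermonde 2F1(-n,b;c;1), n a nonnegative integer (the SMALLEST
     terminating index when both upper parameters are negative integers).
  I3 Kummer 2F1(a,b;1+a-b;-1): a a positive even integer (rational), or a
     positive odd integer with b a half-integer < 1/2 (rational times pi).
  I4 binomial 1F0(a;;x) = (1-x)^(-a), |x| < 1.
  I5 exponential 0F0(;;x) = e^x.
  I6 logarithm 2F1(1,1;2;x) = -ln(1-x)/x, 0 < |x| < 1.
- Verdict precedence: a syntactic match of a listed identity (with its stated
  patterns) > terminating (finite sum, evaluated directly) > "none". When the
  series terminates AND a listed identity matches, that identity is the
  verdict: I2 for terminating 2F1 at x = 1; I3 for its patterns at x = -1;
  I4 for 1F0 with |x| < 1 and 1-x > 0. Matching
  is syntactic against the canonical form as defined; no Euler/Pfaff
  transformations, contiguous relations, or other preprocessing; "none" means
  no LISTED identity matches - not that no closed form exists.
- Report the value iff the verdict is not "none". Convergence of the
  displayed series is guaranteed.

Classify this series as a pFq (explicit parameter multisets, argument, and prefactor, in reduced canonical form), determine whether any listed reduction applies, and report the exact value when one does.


Structural cue: from the first term -\frac{6}{5}: the constant factors (C = -6/5, x = -1) combine into one prefactor.
Step ratio: r(k) = -1 * (k-2) (k+4) / [(k+7) (k+1)] ; factor over Q: parameters, x = -1, and C = -\frac{6}{5}.

At argument -1: a 2F1 with upper {-2, 4}, lower {7}, scaled by C = -\frac{6}{5}. Verdict: this is Kummer's theorem (I3) (x = -1; c = 7 equals 1+a-b for upper {-2, 4}: listed pattern). Sum: -3.


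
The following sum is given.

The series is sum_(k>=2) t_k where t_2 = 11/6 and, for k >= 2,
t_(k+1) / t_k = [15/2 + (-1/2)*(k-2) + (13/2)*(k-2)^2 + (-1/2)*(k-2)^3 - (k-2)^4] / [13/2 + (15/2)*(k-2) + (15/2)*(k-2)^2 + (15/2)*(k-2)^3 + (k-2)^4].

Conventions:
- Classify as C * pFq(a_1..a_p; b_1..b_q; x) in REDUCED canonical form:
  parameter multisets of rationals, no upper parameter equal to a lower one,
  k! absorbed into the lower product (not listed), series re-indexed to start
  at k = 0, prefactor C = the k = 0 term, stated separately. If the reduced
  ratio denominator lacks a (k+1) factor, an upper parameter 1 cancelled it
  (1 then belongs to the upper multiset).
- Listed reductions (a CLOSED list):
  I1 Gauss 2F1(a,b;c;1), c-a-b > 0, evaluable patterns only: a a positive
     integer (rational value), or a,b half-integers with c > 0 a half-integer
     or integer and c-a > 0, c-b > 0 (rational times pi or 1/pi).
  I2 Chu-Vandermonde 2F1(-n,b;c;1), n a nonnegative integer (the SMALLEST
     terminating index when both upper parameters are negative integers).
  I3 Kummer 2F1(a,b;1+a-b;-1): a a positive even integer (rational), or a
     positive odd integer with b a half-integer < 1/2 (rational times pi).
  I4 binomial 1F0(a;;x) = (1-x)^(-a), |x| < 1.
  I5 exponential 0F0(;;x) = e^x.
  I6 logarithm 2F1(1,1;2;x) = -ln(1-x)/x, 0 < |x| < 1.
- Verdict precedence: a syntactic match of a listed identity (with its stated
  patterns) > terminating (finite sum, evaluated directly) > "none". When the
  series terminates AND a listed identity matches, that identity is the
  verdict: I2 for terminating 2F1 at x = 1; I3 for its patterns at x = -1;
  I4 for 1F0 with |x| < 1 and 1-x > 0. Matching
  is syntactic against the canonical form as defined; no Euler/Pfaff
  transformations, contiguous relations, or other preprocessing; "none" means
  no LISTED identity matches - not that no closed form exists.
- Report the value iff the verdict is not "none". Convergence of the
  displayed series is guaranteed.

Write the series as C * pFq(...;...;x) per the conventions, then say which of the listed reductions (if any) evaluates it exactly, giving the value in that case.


The series (x = -1) is 2F1: upper {-5/2, 3}, lower {13/2}, prefactor 11/6. Verdict: Kummer's theorem (I3) fires (x = -1; c = 13/2 equals 1+a-b for upper {-5/2, 3}: listed pattern). Sum: (12705/8192) * pi.

Structural cue: from the first term 11/6: factor the ratio over Q (C = 11/6, x = -1): negated roots = parameters.
Step ratio: r(k) = (-1) * (k-5/2) (k+3) / [(k+13/2) (k+1)] - poly over poly, x = (-1) from leading terms; C = 11/6 at k = 0.


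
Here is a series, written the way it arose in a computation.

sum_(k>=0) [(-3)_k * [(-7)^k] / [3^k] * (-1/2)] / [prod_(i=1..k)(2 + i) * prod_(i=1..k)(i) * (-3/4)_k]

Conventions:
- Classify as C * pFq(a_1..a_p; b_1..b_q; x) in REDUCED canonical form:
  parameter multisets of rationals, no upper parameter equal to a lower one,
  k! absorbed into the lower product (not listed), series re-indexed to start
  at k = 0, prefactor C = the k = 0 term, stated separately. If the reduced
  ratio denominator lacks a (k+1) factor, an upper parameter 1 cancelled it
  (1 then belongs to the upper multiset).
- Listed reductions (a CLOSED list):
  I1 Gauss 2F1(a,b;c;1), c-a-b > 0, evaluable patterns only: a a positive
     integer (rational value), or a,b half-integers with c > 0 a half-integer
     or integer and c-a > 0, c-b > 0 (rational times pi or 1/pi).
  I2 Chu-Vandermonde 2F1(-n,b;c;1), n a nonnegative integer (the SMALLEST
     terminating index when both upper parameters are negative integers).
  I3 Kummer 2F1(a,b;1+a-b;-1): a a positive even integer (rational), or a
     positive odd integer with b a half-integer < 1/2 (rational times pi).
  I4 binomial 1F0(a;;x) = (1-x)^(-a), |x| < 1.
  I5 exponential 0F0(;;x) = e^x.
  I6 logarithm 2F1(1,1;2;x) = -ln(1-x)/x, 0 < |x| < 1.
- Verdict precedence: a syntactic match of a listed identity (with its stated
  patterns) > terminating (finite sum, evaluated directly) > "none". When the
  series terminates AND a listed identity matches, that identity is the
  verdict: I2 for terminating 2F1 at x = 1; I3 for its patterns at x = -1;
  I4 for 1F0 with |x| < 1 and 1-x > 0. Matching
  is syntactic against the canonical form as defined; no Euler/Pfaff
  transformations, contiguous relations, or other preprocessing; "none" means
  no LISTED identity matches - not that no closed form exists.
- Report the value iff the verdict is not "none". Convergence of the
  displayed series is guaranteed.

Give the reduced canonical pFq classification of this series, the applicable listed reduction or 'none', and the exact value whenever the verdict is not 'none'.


This is -1/2 * 1F2(-3; -3/4, 3; -7/3) in reduced canonical form. Verdict: terminating - upper -3 stops the sum at k = 3; the 4 terms are added exactly. Sum: 62413/12150.

Key step: with t_0 = -1/2, the product of the first k integers (prefactor -1/2) is k!.
Step ratio: r(k) = (-7/3) * (k-3) / [(k-3/4) (k+3) (k+1)] - rational in k, leading ratio (-7/3); with t_0 = -1/2, classification follows.


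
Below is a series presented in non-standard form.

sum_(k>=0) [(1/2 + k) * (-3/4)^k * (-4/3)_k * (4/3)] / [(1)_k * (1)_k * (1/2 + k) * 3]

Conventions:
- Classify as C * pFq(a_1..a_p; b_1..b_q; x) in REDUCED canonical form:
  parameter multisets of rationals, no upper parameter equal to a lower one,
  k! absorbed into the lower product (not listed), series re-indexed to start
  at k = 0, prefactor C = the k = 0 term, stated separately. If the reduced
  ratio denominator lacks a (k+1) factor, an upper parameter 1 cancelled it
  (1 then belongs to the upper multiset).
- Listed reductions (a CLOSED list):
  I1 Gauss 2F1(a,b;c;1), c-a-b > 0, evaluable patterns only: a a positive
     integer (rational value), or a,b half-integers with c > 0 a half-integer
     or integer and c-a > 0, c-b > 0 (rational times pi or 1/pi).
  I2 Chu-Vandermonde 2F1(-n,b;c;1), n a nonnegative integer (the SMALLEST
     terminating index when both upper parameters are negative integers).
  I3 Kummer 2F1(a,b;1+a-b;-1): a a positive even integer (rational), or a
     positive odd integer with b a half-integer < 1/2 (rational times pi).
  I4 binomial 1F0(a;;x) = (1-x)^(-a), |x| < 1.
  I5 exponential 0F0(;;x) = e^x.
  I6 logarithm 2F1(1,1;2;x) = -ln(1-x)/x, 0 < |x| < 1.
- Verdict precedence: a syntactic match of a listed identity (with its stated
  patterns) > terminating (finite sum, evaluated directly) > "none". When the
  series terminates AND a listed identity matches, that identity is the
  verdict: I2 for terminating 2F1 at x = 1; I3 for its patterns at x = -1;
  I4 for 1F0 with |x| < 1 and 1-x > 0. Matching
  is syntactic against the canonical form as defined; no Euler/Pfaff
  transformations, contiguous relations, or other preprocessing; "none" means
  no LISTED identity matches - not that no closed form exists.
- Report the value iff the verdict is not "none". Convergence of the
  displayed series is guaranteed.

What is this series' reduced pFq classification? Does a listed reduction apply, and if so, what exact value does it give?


Classification (C = 4/9): 1F1 with upper {-4/3}, lower {1}, argument x = -3/4. Verdict: none - this 1F1 at x = -3/4 matches no listed pattern, and upper {-4/3} holds no stopper.

Structural cue: from the first term 4/9: the factor k + 1/2 cancels (top and bottom), leaving prefactor 4/9.
Ratio: r(k) = (-3/4) * (k-4/3) / [(k+1) (k+1)] - poly over poly, x = (-3/4) from leading terms; C = 4/9 at k = 0.


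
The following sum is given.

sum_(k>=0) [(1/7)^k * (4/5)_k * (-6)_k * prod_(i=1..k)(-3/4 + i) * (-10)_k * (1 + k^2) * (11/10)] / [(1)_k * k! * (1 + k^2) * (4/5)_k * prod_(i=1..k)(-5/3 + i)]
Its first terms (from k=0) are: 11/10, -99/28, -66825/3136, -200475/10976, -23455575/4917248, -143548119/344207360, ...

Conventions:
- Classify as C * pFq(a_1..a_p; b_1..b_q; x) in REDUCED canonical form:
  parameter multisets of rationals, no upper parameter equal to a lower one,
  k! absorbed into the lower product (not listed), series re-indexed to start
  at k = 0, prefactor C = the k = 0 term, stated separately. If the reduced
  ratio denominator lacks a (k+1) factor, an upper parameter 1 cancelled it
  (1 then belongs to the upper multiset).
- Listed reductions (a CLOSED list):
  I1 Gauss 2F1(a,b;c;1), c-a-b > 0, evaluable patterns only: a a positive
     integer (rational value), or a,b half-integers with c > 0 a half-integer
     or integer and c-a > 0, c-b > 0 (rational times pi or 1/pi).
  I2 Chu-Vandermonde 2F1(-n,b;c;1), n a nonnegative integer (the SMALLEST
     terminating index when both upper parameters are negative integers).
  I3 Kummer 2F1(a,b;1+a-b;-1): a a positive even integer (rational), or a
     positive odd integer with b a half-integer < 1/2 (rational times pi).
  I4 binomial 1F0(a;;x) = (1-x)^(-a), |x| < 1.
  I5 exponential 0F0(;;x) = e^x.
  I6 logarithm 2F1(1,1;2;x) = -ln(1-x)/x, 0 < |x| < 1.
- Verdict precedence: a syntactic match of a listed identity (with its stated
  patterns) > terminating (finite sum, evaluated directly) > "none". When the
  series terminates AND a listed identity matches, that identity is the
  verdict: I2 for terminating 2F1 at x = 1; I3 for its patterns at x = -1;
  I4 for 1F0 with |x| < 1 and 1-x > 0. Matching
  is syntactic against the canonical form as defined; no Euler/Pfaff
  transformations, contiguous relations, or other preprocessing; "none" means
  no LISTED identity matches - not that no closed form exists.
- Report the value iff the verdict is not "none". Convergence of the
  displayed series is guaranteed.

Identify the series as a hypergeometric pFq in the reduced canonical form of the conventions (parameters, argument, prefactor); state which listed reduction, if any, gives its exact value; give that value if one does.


Classification (C = 11/10): 3F2 with upper {-10, -6, 1/4}, lower {-2/3, 1}, argument x = 1/7. Verdict: terminating (-6 upstairs). 7 nonzero terms in all; added directly. Value: -259982205263/5507317760.

The tell: t_0 = 11/10 here, and striking the common factor k^2 + 1 reduces the term (prefactor 11/10).
Step ratio: r(k) = (1/7) * (k-10) (k-6) (k+1/4) / [(k-2/3) (k+1) (k+1)] - rational in k, leading ratio (1/7); with t_0 = 11/10, classification follows.


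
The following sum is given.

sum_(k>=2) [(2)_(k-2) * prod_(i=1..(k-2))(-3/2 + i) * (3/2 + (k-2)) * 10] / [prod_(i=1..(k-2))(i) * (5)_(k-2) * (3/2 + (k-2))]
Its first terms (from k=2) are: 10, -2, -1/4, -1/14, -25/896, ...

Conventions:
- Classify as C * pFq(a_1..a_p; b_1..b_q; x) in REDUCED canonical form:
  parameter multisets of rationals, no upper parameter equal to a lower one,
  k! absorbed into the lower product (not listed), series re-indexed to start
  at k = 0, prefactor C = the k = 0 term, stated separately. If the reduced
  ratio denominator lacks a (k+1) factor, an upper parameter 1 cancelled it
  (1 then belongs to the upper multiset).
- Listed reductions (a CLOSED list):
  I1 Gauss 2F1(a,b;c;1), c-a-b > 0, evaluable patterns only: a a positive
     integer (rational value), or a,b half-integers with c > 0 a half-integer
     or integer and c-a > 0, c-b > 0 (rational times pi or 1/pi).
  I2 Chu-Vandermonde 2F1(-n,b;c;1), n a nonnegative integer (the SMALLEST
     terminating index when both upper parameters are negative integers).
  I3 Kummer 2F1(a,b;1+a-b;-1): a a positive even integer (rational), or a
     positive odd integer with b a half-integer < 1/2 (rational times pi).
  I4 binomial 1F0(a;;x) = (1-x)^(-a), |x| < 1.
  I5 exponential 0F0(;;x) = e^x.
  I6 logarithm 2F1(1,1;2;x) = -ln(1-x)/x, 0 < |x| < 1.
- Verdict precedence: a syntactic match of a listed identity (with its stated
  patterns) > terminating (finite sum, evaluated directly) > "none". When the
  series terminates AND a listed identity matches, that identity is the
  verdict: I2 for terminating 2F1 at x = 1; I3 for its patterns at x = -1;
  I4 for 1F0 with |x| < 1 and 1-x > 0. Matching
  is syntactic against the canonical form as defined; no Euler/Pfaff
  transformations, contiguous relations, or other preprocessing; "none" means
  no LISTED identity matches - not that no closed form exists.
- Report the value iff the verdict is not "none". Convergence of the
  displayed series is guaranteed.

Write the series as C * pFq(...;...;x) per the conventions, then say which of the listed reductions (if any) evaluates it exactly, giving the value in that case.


With C = 10: the canonical form is 2F1(-1/2, 2; 5; 1). Verdict: this is Gauss (I1, integer-parameter pattern) (x = 1: the Gamma ratio telescopes since c-a-b = 7/2 > 0 and a = 2 in Z>0). Sum: 160/21.

Key step: x = 1 and k + 3/2 divides numerator and denominator alike; C = 10, x = 1 after cancelling.
Ratio: r(k) = 1 * (k-1/2) (k+2) / [(k+5) (k+1)] - rational; roots negated = parameters, x = 1, C = 10.


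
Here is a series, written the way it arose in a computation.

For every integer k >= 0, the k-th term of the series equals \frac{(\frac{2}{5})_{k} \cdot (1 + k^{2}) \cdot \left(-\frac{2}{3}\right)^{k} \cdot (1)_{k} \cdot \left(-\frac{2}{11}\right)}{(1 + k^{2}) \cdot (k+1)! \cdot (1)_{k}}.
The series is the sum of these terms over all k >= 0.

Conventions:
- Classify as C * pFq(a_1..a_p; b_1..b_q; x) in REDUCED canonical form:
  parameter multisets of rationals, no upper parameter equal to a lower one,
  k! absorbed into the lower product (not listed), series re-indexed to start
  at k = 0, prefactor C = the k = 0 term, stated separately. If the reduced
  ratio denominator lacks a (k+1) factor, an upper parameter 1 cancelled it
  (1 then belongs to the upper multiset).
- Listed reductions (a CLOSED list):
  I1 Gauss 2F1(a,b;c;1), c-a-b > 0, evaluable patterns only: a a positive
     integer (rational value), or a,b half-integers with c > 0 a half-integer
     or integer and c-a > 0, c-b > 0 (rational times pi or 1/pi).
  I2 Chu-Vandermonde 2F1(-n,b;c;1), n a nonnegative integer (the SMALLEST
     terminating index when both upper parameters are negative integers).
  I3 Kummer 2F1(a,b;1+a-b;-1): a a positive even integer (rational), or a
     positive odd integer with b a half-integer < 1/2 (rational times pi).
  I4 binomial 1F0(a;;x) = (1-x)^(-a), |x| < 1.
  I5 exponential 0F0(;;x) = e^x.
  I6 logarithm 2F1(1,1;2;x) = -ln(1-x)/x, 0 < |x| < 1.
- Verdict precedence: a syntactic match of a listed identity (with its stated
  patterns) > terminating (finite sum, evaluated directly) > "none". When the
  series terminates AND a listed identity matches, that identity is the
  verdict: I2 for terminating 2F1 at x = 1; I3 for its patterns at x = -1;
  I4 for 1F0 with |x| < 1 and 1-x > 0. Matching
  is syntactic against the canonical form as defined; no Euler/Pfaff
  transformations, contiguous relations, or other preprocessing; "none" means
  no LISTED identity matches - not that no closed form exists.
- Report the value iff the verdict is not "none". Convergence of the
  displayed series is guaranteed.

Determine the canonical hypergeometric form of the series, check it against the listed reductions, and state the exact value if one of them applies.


With C = -\frac{2}{11}: the canonical form is 2F1(\frac{2}{5}, 1; 2; -\frac{2}{3}). Verdict: no listed reduction: x = -\frac{2}{3} and upper {\frac{2}{5}, 1} fail every I1-I6 pattern.

Key observation: from the first term -\frac{2}{11}: the denominator's factorial ratio (C = -2/11, x = -2/3) is a lower Pochhammer.
Consecutive-term ratio: r(k) = -\frac{2}{3} * (k+\frac{2}{5}) (k+1) / [(k+2) (k+1)] - rational in k, leading ratio -\frac{2}{3}; with t_0 = -\frac{2}{11}, classification follows.


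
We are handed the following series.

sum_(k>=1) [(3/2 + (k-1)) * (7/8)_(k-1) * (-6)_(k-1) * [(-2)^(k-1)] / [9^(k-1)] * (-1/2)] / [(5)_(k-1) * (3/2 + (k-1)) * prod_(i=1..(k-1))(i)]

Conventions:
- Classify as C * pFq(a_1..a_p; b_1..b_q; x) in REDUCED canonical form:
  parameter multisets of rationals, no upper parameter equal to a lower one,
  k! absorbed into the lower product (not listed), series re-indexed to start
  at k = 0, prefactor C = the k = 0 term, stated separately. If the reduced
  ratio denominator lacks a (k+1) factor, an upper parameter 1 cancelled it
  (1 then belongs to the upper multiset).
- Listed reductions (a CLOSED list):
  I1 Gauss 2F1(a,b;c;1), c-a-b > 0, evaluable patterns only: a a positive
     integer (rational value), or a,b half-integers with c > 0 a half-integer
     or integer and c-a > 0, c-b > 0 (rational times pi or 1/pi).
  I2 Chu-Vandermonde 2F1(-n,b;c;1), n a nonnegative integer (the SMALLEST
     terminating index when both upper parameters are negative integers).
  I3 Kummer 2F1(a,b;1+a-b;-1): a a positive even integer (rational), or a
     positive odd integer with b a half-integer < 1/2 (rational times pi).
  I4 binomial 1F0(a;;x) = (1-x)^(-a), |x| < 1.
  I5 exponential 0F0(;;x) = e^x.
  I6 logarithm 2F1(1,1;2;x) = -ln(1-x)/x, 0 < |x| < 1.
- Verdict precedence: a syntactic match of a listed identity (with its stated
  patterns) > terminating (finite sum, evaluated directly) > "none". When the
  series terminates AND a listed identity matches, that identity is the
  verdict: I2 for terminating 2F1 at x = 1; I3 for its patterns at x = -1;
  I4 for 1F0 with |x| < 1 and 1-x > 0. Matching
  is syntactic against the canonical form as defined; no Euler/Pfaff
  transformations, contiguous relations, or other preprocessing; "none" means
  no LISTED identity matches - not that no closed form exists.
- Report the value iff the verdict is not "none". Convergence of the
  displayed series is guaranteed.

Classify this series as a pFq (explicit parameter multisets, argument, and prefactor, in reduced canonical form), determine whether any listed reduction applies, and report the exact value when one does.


The tell: with t_0 = -1/2, the product of the first k integers (C = -1/2) is k!.
Adjacent-term ratio: r(k) = (-2/9) * (k-6) (k+7/8) / [(k+5) (k+1)] ; factor over Q: parameters, x = (-2/9), and C = -1/2.

With C = -1/2: the canonical form is 2F1(-6, 7/8; 5; -2/9). Verdict: terminating (-6 upstairs). 7 nonzero terms in all; added directly. Sum: -267313713359/417942208512.


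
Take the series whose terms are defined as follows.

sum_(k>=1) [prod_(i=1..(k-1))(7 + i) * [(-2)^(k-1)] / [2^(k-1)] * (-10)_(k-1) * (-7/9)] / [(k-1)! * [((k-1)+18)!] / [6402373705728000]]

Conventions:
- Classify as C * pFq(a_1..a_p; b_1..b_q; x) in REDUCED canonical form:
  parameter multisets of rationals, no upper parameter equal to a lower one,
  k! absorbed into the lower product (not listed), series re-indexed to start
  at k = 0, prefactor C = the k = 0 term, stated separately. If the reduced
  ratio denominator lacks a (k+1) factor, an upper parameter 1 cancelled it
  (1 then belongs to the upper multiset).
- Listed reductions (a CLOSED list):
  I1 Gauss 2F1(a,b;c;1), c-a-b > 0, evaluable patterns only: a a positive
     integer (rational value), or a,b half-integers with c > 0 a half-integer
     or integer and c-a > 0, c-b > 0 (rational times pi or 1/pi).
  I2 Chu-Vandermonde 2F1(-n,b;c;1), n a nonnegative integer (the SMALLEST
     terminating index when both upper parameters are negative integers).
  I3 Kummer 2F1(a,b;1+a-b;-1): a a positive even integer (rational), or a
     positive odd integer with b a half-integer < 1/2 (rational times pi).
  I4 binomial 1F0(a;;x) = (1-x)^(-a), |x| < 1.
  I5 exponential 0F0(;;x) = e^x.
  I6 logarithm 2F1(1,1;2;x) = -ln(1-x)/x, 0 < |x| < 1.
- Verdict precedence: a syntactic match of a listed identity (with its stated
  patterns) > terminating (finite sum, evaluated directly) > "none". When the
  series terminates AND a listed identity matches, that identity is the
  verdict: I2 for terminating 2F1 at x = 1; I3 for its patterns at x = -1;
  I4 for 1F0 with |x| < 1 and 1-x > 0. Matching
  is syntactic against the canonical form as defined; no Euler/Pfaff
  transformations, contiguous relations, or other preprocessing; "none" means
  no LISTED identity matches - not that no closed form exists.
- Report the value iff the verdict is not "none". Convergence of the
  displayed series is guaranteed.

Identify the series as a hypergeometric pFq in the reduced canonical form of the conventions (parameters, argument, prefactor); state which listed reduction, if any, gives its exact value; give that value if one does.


Canonical form: C = -7/9 times 2F1 with upper {-10, 8}, lower {19}, x = -1. Verdict: this is Kummer (I3) (x = -1; c = 19 equals 1+a-b for upper {-10, 8}: listed pattern). Sum: -34.

The tell: t_0 being -7/9, the running product (C = -7/9, x = -1) telescopes to a rising factorial.
Term ratio: r(k) = (-1) * (k-10) (k+8) / [(k+19) (k+1)] - poly over poly, x = (-1) from leading terms; C = -7/9 at k = 0.
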